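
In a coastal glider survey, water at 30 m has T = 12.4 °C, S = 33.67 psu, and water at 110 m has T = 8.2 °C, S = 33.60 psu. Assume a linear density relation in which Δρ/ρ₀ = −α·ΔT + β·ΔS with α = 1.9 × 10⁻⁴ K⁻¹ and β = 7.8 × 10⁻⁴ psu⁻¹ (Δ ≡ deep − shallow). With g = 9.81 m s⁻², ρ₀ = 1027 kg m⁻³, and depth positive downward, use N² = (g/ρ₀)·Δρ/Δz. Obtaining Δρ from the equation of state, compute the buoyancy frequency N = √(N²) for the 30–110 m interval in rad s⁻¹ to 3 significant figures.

9.55 × 10⁻³ rad s⁻¹

ΔT = -4.2 K, ΔS = -0.07 psu (deep − shallow).
Δρ/ρ₀ = −αΔT + βΔS = 7.98 × 10⁻⁴ − 5.46 × 10⁻⁵ = 7.434 × 10⁻⁴, so Δρ ≈ 0.7635 kg m⁻³.
N² = (g/ρ₀)·Δρ/Δz = g·(Δρ/ρ₀)/Δz = 9.81 × 7.434 × 10⁻⁴ / 80 = 9.1159 × 10⁻⁵ s⁻².
N = √(9.1159 × 10⁻⁵) = 9.5477 × 10⁻³ rad s⁻¹ ≈ 9.55 × 10⁻³ rad s⁻¹.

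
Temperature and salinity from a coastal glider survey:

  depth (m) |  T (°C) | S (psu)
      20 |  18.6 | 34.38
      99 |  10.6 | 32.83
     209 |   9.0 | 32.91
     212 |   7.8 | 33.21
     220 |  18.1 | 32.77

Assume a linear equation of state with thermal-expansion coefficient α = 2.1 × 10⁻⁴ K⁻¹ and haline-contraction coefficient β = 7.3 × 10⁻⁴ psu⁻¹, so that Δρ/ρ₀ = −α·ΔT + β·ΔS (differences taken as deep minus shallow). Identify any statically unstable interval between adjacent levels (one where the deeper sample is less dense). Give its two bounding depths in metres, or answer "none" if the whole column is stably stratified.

Evaluate Δρ/ρ₀ = −αΔT + βΔS across each adjacent pair:
  20–99 m: −αΔT+βΔS = −(2.1 × 10⁻⁴)(-8.0)+(7.3 × 10⁻⁴)(-1.55) = 5.5 × 10⁻⁴ → stable
  99–209 m: −αΔT+βΔS = −(2.1 × 10⁻⁴)(-1.6)+(7.3 × 10⁻⁴)(+0.08) = 3.9 × 10⁻⁴ → stable
  209–212 m: −αΔT+βΔS = −(2.1 × 10⁻⁴)(-1.2)+(7.3 × 10⁻⁴)(+0.30) = 4.7 × 10⁻⁴ → stable
  212–220 m: −αΔT+βΔS = −(2.1 × 10⁻⁴)(+10.3)+(7.3 × 10⁻⁴)(-0.44) = -2.5 × 10⁻³ → UNSTABLE
The 212–220 m interval has Δρ < 0: lighter water underlies denser water.

212–220 m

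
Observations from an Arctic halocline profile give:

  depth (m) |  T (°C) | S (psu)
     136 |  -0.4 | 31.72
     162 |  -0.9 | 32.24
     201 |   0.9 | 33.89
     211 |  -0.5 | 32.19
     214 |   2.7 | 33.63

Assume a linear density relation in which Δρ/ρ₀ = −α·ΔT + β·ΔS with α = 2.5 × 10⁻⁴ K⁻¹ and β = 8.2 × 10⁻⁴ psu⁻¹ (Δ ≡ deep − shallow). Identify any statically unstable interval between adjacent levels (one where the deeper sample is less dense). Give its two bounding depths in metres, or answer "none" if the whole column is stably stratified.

201–211 m

Evaluate Δρ/ρ₀ = −αΔT + βΔS across each adjacent pair:
  136–162 m: −αΔT+βΔS = −(2.5 × 10⁻⁴)(-0.5)+(8.2 × 10⁻⁴)(+0.52) = 5.5 × 10⁻⁴ → stable
  162–201 m: −αΔT+βΔS = −(2.5 × 10⁻⁴)(+1.8)+(8.2 × 10⁻⁴)(+1.65) = 9.0 × 10⁻⁴ → stable
  201–211 m: −αΔT+βΔS = −(2.5 × 10⁻⁴)(-1.4)+(8.2 × 10⁻⁴)(-1.70) = -1.0 × 10⁻³ → UNSTABLE
  211–214 m: −αΔT+βΔS = −(2.5 × 10⁻⁴)(+3.2)+(8.2 × 10⁻⁴)(+1.44) = 3.8 × 10⁻⁴ → stable
The 201–211 m interval has Δρ < 0: lighter water underlies denser water.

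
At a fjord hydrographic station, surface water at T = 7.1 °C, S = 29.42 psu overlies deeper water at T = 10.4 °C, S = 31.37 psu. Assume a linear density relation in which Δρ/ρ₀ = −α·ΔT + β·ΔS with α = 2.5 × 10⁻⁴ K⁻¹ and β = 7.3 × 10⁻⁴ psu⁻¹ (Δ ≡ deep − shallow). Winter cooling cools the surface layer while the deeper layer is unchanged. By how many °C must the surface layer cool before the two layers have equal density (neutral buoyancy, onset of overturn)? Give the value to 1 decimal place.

2.4 °C

Neutral buoyancy requires Δρ = 0, i.e. −α(T_deep − T_surf′) + β(S_deep − S_surf) = 0.
T_surf′ = T_deep − (β/α)·ΔS = 10.4 − (7.3 × 10⁻⁴/2.5 × 10⁻⁴)·(+1.95) = 4.706 °C.
Cooling required: 7.1 − (4.706) = 2.394 °C.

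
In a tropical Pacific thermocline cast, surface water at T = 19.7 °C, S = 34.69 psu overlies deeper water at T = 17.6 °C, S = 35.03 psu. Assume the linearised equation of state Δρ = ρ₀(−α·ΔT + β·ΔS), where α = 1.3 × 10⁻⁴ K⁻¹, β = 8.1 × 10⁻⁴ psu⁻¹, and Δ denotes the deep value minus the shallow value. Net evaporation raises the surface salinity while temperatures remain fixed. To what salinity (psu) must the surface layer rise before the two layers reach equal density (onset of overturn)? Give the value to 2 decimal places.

35.37 psu

Neutral buoyancy requires −α(T_deep − T_surf) + β(S_deep − S_surf′) = 0.
S_surf′ = S_deep − (α/β)·ΔT = 35.03 − (1.3 × 10⁻⁴/8.1 × 10⁻⁴)·(-2.1) = 35.3670 psu.
Increase required: 35.3670 − 34.69 = 0.6770 psu.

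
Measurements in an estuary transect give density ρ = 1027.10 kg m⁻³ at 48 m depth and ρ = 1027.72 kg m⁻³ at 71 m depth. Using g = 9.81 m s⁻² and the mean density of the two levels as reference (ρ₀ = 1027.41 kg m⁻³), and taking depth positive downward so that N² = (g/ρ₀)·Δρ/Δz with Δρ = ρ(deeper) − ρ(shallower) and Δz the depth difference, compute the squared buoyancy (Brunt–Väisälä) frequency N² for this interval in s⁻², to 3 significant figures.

Δρ = 1027.72 − 1027.10 = 0.62 kg m⁻³ over Δz = 71 − 48 = 23 m.
N² = (9.81/1027.41) × (0.62/23) = 2.5739 × 10⁻⁴ s⁻² ≈ 2.57 × 10⁻⁴ s⁻².

2.57 × 10⁻⁴ s⁻²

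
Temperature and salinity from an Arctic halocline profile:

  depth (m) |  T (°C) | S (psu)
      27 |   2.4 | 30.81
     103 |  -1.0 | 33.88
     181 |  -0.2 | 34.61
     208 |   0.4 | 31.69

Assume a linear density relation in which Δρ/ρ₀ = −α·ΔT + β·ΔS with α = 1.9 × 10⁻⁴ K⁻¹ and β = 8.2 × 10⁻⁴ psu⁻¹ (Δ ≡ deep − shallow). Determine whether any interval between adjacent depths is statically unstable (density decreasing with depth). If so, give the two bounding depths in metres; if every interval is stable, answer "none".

Evaluate Δρ/ρ₀ = −αΔT + βΔS across each adjacent pair:
  27–103 m: −αΔT+βΔS = −(1.9 × 10⁻⁴)(-3.4)+(8.2 × 10⁻⁴)(+3.07) = 3.2 × 10⁻³ → stable
  103–181 m: −αΔT+βΔS = −(1.9 × 10⁻⁴)(+0.8)+(8.2 × 10⁻⁴)(+0.73) = 4.5 × 10⁻⁴ → stable
  181–208 m: −αΔT+βΔS = −(1.9 × 10⁻⁴)(+0.6)+(8.2 × 10⁻⁴)(-2.92) = -2.5 × 10⁻³ → UNSTABLE
The 181–208 m interval has Δρ < 0: lighter water underlies denser water.

181–208 m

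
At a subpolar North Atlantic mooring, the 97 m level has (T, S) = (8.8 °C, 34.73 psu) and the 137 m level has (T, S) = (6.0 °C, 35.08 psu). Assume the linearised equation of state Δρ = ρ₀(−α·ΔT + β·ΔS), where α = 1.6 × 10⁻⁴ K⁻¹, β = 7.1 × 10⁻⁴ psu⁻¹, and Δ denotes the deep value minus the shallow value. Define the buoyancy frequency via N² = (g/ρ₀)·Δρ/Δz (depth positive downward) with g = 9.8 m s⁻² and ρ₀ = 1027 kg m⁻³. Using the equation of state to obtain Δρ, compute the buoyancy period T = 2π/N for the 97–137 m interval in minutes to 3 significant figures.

8.02 min

ΔT = -2.8 K, ΔS = +0.35 psu (deep − shallow).
Δρ/ρ₀ = −αΔT + βΔS = 4.48 × 10⁻⁴ + 2.485 × 10⁻⁴ = 6.965 × 10⁻⁴, so Δρ ≈ 0.7153 kg m⁻³.
N² = (g/ρ₀)·Δρ/Δz = g·(Δρ/ρ₀)/Δz = 9.8 × 6.965 × 10⁻⁴ / 40 = 1.7064 × 10⁻⁴ s⁻².
N = √(1.7064 × 10⁻⁴) = 0.013063 rad s⁻¹ → T = 2π/N = 480.99 s = 8.0165 min ≈ 8.02 min.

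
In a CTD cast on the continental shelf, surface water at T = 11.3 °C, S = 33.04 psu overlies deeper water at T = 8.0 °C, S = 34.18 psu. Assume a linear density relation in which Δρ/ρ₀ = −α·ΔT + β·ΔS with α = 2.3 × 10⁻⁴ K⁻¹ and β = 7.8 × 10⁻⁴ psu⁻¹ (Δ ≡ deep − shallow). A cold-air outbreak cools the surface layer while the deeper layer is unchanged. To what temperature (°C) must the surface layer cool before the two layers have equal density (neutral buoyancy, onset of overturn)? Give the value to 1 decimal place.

Neutral buoyancy requires Δρ = 0, i.e. −α(T_deep − T_surf′) + β(S_deep − S_surf) = 0.
T_surf′ = T_deep − (β/α)·ΔS = 8.0 − (7.8 × 10⁻⁴/2.3 × 10⁻⁴)·(+1.14) = 4.134 °C.
Cooling required: 11.3 − (4.134) = 7.166 °C.

4.1 °C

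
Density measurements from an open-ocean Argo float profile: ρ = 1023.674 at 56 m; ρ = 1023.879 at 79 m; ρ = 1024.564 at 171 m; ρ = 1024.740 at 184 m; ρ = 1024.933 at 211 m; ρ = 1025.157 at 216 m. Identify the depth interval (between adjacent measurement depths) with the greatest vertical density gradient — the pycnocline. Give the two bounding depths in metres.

211–216 m

Compute the density gradient over each adjacent pair:
  56–79 m: Δρ/Δz = 0.205/23 = 8.9 × 10⁻³ kg m⁻⁴
  79–171 m: Δρ/Δz = 0.685/92 = 7.4 × 10⁻³ kg m⁻⁴
  171–184 m: Δρ/Δz = 0.176/13 = 0.014 kg m⁻⁴
  184–211 m: Δρ/Δz = 0.193/27 = 7.1 × 10⁻³ kg m⁻⁴
  211–216 m: Δρ/Δz = 0.224/5 = 0.045 kg m⁻⁴
The largest gradient is in the 211–216 m interval — the pycnocline.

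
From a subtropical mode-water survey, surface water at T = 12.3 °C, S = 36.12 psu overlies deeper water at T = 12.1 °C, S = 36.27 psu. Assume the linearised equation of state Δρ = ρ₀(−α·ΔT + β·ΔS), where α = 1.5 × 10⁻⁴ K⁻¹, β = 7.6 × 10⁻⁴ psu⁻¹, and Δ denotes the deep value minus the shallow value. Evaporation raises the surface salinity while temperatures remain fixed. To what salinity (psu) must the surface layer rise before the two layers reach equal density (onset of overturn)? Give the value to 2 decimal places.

Neutral buoyancy requires −α(T_deep − T_surf) + β(S_deep − S_surf′) = 0.
S_surf′ = S_deep − (α/β)·ΔT = 36.27 − (1.5 × 10⁻⁴/7.6 × 10⁻⁴)·(-0.2) = 36.3095 psu.
Increase required: 36.3095 − 36.12 = 0.1895 psu.

36.31 psu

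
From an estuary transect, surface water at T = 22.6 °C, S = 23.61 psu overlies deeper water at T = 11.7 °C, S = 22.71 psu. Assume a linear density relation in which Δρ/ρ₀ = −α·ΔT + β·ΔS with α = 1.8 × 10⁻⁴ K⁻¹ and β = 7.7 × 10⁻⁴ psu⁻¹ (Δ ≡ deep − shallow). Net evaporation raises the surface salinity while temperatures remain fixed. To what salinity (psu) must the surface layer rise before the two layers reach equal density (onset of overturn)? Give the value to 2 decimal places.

25.26 psu

Neutral buoyancy requires −α(T_deep − T_surf) + β(S_deep − S_surf′) = 0.
S_surf′ = S_deep − (α/β)·ΔT = 22.71 − (1.8 × 10⁻⁴/7.7 × 10⁻⁴)·(-10.9) = 25.2581 psu.
Increase required: 25.2581 − 23.61 = 1.6481 psu.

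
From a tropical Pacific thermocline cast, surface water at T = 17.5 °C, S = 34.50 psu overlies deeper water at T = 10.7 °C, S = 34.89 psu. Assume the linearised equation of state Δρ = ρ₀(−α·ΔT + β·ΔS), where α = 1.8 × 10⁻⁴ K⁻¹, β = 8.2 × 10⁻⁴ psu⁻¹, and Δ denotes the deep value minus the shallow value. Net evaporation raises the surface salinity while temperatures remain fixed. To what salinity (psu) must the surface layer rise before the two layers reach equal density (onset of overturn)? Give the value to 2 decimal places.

36.38 psu

Neutral buoyancy requires −α(T_deep − T_surf) + β(S_deep − S_surf′) = 0.
S_surf′ = S_deep − (α/β)·ΔT = 34.89 − (1.8 × 10⁻⁴/8.2 × 10⁻⁴)·(-6.8) = 36.3827 psu.
Increase required: 36.3827 − 34.50 = 1.8827 psu.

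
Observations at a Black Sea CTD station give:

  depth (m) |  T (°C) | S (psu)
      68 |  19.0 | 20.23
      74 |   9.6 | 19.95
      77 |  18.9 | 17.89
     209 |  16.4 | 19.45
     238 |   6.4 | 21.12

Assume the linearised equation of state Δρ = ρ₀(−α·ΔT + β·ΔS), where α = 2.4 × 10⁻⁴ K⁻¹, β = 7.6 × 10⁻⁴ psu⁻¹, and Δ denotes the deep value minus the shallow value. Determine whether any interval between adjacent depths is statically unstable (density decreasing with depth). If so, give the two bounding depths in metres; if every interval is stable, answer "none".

Evaluate Δρ/ρ₀ = −αΔT + βΔS across each adjacent pair:
  68–74 m: −αΔT+βΔS = −(2.4 × 10⁻⁴)(-9.4)+(7.6 × 10⁻⁴)(-0.28) = 2.0 × 10⁻³ → stable
  74–77 m: −αΔT+βΔS = −(2.4 × 10⁻⁴)(+9.3)+(7.6 × 10⁻⁴)(-2.06) = -3.8 × 10⁻³ → UNSTABLE
  77–209 m: −αΔT+βΔS = −(2.4 × 10⁻⁴)(-2.5)+(7.6 × 10⁻⁴)(+1.56) = 1.8 × 10⁻³ → stable
  209–238 m: −αΔT+βΔS = −(2.4 × 10⁻⁴)(-10.0)+(7.6 × 10⁻⁴)(+1.67) = 3.7 × 10⁻³ → stable
The 74–77 m interval has Δρ < 0: lighter water underlies denser water.

74–77 m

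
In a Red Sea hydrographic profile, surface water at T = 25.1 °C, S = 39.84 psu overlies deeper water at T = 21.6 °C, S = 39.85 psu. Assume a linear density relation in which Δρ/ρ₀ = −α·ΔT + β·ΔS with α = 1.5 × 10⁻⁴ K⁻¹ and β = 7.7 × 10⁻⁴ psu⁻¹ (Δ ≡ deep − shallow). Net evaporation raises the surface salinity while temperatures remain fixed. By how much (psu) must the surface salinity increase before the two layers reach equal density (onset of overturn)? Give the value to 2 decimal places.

Neutral buoyancy requires −α(T_deep − T_surf) + β(S_deep − S_surf′) = 0.
S_surf′ = S_deep − (α/β)·ΔT = 39.85 − (1.5 × 10⁻⁴/7.7 × 10⁻⁴)·(-3.5) = 40.5318 psu.
Increase required: 40.5318 − 39.84 = 0.6918 psu.

0.69 psu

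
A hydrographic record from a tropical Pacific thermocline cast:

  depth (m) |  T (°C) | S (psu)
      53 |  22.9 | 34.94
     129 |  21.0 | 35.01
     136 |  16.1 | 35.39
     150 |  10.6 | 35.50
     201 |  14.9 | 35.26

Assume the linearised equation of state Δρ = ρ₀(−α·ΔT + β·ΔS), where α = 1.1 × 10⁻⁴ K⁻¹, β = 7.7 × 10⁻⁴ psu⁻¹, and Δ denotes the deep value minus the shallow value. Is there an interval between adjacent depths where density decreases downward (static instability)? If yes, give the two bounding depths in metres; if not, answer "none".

150–201 m

Evaluate Δρ/ρ₀ = −αΔT + βΔS across each adjacent pair:
  53–129 m: −αΔT+βΔS = −(1.1 × 10⁻⁴)(-1.9)+(7.7 × 10⁻⁴)(+0.07) = 2.6 × 10⁻⁴ → stable
  129–136 m: −αΔT+βΔS = −(1.1 × 10⁻⁴)(-4.9)+(7.7 × 10⁻⁴)(+0.38) = 8.3 × 10⁻⁴ → stable
  136–150 m: −αΔT+βΔS = −(1.1 × 10⁻⁴)(-5.5)+(7.7 × 10⁻⁴)(+0.11) = 6.9 × 10⁻⁴ → stable
  150–201 m: −αΔT+βΔS = −(1.1 × 10⁻⁴)(+4.3)+(7.7 × 10⁻⁴)(-0.24) = -6.6 × 10⁻⁴ → UNSTABLE
The 150–201 m interval has Δρ < 0: lighter water underlies denser water.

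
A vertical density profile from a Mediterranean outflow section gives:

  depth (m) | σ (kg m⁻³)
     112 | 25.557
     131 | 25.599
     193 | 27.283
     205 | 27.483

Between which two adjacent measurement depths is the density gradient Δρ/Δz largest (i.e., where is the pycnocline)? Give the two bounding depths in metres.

131–193 m

Compute the density gradient over each adjacent pair:
  112–131 m: Δρ/Δz = 0.042/19 = 2.2 × 10⁻³ kg m⁻⁴
  131–193 m: Δρ/Δz = 1.684/62 = 0.027 kg m⁻⁴
  193–205 m: Δρ/Δz = 0.200/12 = 0.017 kg m⁻⁴
The largest gradient is in the 131–193 m interval — the pycnocline.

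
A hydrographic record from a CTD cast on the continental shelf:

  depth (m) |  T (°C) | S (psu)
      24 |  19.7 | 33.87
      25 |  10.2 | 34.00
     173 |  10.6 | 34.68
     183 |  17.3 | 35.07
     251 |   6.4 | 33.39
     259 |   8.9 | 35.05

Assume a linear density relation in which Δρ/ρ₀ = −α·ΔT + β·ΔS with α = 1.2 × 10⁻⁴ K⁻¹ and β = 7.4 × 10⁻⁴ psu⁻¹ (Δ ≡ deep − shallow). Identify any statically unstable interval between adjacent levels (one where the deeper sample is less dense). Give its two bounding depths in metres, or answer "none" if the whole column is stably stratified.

Evaluate Δρ/ρ₀ = −αΔT + βΔS across each adjacent pair:
  24–25 m: −αΔT+βΔS = −(1.2 × 10⁻⁴)(-9.5)+(7.4 × 10⁻⁴)(+0.13) = 1.2 × 10⁻³ → stable
  25–173 m: −αΔT+βΔS = −(1.2 × 10⁻⁴)(+0.4)+(7.4 × 10⁻⁴)(+0.68) = 4.6 × 10⁻⁴ → stable
  173–183 m: −αΔT+βΔS = −(1.2 × 10⁻⁴)(+6.7)+(7.4 × 10⁻⁴)(+0.39) = -5.2 × 10⁻⁴ → UNSTABLE
  183–251 m: −αΔT+βΔS = −(1.2 × 10⁻⁴)(-10.9)+(7.4 × 10⁻⁴)(-1.68) = 6.5 × 10⁻⁵ → stable
  251–259 m: −αΔT+βΔS = −(1.2 × 10⁻⁴)(+2.5)+(7.4 × 10⁻⁴)(+1.66) = 9.3 × 10⁻⁴ → stable
The 173–183 m interval has Δρ < 0: lighter water underlies denser water.

173–183 m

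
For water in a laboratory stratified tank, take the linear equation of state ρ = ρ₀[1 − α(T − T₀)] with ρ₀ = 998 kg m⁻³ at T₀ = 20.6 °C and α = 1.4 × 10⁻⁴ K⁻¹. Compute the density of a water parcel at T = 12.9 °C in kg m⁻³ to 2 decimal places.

999.08 kg m⁻³

T − T₀ = -7.7 K.
Bracket = 1 − α·(-7.7) = 1 + (1.078 × 10⁻³) = 1.0010780.
ρ = 998 × 1.0010780 = 999.08 kg m⁻³.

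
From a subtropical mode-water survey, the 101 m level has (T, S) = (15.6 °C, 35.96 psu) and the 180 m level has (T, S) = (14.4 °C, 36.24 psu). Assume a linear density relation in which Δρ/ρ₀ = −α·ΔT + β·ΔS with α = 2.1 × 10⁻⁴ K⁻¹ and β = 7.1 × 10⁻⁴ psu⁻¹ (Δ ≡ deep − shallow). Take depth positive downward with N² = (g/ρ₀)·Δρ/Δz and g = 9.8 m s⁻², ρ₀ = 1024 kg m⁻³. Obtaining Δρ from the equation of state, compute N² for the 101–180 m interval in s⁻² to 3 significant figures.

5.59 × 10⁻⁵ s⁻²

ΔT = -1.2 K, ΔS = +0.28 psu (deep − shallow).
Δρ/ρ₀ = −αΔT + βΔS = 2.52 × 10⁻⁴ + 1.988 × 10⁻⁴ = 4.508 × 10⁻⁴, so Δρ ≈ 0.4616 kg m⁻³.
N² = (g/ρ₀)·Δρ/Δz = g·(Δρ/ρ₀)/Δz = 9.8 × 4.508 × 10⁻⁴ / 79 = 5.5922 × 10⁻⁵ s⁻² ≈ 5.59 × 10⁻⁵ s⁻².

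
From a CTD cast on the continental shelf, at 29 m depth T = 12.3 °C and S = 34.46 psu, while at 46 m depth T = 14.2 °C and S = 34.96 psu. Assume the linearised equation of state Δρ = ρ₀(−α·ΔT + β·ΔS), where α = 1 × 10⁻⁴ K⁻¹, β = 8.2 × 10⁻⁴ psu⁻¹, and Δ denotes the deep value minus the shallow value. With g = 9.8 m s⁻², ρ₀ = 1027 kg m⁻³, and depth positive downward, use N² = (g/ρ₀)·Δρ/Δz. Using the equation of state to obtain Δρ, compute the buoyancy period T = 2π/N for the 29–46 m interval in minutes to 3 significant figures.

ΔT = +1.9 K, ΔS = +0.50 psu (deep − shallow).
Δρ/ρ₀ = −αΔT + βΔS = -1.90 × 10⁻⁴ + 4.10 × 10⁻⁴ = 2.20 × 10⁻⁴, so Δρ ≈ 0.2259 kg m⁻³.
N² = (g/ρ₀)·Δρ/Δz = g·(Δρ/ρ₀)/Δz = 9.8 × 2.20 × 10⁻⁴ / 17 = 1.2682 × 10⁻⁴ s⁻².
N = √(1.2682 × 10⁻⁴) = 0.011261 rad s⁻¹ → T = 2π/N = 557.96 s = 9.2993 min ≈ 9.30 min.

9.30 min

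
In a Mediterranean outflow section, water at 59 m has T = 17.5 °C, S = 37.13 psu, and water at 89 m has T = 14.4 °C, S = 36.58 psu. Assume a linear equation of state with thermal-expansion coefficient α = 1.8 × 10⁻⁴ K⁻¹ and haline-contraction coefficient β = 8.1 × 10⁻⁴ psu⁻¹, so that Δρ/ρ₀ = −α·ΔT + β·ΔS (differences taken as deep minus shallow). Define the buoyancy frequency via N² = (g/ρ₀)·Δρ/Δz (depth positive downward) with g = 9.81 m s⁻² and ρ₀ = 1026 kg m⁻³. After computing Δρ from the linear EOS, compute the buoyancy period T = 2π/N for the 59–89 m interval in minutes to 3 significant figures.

17.3 min

ΔT = -3.1 K, ΔS = -0.55 psu (deep − shallow).
Δρ/ρ₀ = −αΔT + βΔS = 5.58 × 10⁻⁴ − 4.455 × 10⁻⁴ = 1.125 × 10⁻⁴, so Δρ ≈ 0.1154 kg m⁻³.
N² = (g/ρ₀)·Δρ/Δz = g·(Δρ/ρ₀)/Δz = 9.81 × 1.125 × 10⁻⁴ / 30 = 3.6788 × 10⁻⁵ s⁻².
N = √(3.6788 × 10⁻⁵) = 6.0653 × 10⁻³ rad s⁻¹ → T = 2π/N = 1.0359 × 10³ s = 17.265 min ≈ 17.3 min.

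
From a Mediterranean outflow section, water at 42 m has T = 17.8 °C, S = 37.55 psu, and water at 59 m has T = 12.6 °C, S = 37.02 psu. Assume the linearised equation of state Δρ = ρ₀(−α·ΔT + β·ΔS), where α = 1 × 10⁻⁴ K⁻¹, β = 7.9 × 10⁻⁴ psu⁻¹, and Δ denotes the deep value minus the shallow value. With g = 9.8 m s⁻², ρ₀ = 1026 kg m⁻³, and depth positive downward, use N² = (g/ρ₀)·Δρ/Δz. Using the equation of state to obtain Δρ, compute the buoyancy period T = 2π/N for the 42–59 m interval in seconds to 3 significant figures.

ΔT = -5.2 K, ΔS = -0.53 psu (deep − shallow).
Δρ/ρ₀ = −αΔT + βΔS = 5.20 × 10⁻⁴ − 4.187 × 10⁻⁴ = 1.013 × 10⁻⁴, so Δρ ≈ 0.1039 kg m⁻³.
N² = (g/ρ₀)·Δρ/Δz = g·(Δρ/ρ₀)/Δz = 9.8 × 1.013 × 10⁻⁴ / 17 = 5.8396 × 10⁻⁵ s⁻².
N = √(5.8396 × 10⁻⁵) = 7.6417 × 10⁻³ rad s⁻¹ → T = 2π/N = 822.22 s ≈ 822 s.

822 s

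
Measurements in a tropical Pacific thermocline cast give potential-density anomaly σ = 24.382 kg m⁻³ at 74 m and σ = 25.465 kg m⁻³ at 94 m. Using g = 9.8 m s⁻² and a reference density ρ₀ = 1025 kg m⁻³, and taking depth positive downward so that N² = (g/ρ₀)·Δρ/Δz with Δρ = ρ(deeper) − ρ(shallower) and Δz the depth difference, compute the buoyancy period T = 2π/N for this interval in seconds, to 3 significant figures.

276 s

Δρ = 1025.465 − 1024.382 = 1.083 kg m⁻³ over Δz = 94 − 74 = 20 m.
N² = (9.8/1025) × (1.083/20) = 5.1773 × 10⁻⁴ s⁻².
N = √(5.1773 × 10⁻⁴) = 0.022754 rad s⁻¹, so T = 2π/N = 276.14 s ≈ 276 s.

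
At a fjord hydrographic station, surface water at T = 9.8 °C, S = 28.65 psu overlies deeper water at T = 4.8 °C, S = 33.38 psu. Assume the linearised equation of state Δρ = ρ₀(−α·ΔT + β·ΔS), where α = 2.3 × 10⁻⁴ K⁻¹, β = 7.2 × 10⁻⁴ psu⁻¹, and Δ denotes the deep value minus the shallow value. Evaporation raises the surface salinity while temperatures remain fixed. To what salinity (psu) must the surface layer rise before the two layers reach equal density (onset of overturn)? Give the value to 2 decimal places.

Neutral buoyancy requires −α(T_deep − T_surf) + β(S_deep − S_surf′) = 0.
S_surf′ = S_deep − (α/β)·ΔT = 33.38 − (2.3 × 10⁻⁴/7.2 × 10⁻⁴)·(-5.0) = 34.9772 psu.
Increase required: 34.9772 − 28.65 = 6.3272 psu.

34.98 psu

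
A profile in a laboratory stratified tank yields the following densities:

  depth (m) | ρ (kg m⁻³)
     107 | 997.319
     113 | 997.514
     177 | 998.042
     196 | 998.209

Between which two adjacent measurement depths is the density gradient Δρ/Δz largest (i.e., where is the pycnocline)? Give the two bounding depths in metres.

107–113 m

Compute the density gradient over each adjacent pair:
  107–113 m: Δρ/Δz = 0.195/6 = 0.033 kg m⁻⁴
  113–177 m: Δρ/Δz = 0.528/64 = 8.3 × 10⁻³ kg m⁻⁴
  177–196 m: Δρ/Δz = 0.167/19 = 8.8 × 10⁻³ kg m⁻⁴
The largest gradient is in the 107–113 m interval — the pycnocline.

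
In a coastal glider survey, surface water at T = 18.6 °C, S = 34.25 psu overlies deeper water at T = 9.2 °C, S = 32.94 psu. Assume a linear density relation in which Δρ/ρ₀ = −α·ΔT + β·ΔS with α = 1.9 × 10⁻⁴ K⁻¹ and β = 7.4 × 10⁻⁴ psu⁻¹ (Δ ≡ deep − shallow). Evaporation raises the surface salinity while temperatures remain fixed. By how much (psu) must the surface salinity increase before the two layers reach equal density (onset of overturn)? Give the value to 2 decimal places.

1.10 psu

Neutral buoyancy requires −α(T_deep − T_surf) + β(S_deep − S_surf′) = 0.
S_surf′ = S_deep − (α/β)·ΔT = 32.94 − (1.9 × 10⁻⁴/7.4 × 10⁻⁴)·(-9.4) = 35.3535 psu.
Increase required: 35.3535 − 34.25 = 1.1035 psu.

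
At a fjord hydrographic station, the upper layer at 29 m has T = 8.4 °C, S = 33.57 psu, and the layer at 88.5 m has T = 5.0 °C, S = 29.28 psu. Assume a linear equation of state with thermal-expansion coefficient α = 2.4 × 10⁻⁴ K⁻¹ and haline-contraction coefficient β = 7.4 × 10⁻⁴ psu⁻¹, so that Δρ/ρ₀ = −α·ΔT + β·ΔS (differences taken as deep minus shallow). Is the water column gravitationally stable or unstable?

unstable

ΔT = 5.0 − 8.4 = -3.4 K and ΔS = 29.28 − 33.57 = -4.29 psu (deep − shallow).
−αΔT = 8.16 × 10⁻⁴; βΔS = -3.1746 × 10⁻³; sum Δρ/ρ₀ = -2.3586 × 10⁻³.
Δρ/ρ₀ < 0, so Δρ < 0: deeper water is lighter → statically unstable; the column would overturn.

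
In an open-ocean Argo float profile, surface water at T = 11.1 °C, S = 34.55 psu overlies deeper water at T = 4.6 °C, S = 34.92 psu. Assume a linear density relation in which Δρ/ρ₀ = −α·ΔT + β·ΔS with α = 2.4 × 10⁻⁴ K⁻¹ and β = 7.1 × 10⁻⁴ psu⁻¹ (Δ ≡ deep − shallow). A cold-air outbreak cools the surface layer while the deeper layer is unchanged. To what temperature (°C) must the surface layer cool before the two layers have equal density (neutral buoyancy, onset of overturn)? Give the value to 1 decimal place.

Neutral buoyancy requires Δρ = 0, i.e. −α(T_deep − T_surf′) + β(S_deep − S_surf) = 0.
T_surf′ = T_deep − (β/α)·ΔS = 4.6 − (7.1 × 10⁻⁴/2.4 × 10⁻⁴)·(+0.37) = 3.505 °C.
Cooling required: 11.1 − (3.505) = 7.595 °C.

3.5 °C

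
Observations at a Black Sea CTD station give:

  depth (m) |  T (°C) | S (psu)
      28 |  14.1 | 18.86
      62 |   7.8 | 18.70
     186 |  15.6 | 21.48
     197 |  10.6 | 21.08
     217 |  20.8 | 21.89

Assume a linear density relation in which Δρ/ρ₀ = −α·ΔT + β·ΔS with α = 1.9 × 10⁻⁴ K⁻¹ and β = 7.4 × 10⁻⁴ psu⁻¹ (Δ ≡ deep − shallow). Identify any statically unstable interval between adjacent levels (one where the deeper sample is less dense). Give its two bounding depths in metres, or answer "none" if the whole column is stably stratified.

197–217 m

Evaluate Δρ/ρ₀ = −αΔT + βΔS across each adjacent pair:
  28–62 m: −αΔT+βΔS = −(1.9 × 10⁻⁴)(-6.3)+(7.4 × 10⁻⁴)(-0.16) = 1.1 × 10⁻³ → stable
  62–186 m: −αΔT+βΔS = −(1.9 × 10⁻⁴)(+7.8)+(7.4 × 10⁻⁴)(+2.78) = 5.8 × 10⁻⁴ → stable
  186–197 m: −αΔT+βΔS = −(1.9 × 10⁻⁴)(-5.0)+(7.4 × 10⁻⁴)(-0.40) = 6.5 × 10⁻⁴ → stable
  197–217 m: −αΔT+βΔS = −(1.9 × 10⁻⁴)(+10.2)+(7.4 × 10⁻⁴)(+0.81) = -1.3 × 10⁻³ → UNSTABLE
The 197–217 m interval has Δρ < 0: lighter water underlies denser water.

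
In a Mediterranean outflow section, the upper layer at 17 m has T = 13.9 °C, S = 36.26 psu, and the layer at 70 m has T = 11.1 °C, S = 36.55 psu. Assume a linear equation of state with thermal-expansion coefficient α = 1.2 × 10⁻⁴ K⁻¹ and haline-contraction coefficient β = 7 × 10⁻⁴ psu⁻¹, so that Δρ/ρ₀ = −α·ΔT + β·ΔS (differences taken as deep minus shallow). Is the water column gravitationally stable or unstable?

stable

ΔT = 11.1 − 13.9 = -2.8 K and ΔS = 36.55 − 36.26 = +0.29 psu (deep − shallow).
−αΔT = 3.36 × 10⁻⁴; βΔS = 2.03 × 10⁻⁴; sum Δρ/ρ₀ = 5.39 × 10⁻⁴.
Δρ/ρ₀ > 0, so Δρ > 0: deeper water is denser → statically stable.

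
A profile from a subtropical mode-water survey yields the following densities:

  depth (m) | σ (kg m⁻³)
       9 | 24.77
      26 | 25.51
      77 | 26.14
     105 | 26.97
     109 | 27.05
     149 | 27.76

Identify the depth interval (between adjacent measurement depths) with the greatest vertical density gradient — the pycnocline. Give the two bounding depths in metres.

Compute the density gradient over each adjacent pair:
  9–26 m: Δρ/Δz = 0.74/17 = 0.044 kg m⁻⁴
  26–77 m: Δρ/Δz = 0.63/51 = 0.012 kg m⁻⁴
  77–105 m: Δρ/Δz = 0.83/28 = 0.030 kg m⁻⁴
  105–109 m: Δρ/Δz = 0.08/4 = 0.020 kg m⁻⁴
  109–149 m: Δρ/Δz = 0.71/40 = 0.018 kg m⁻⁴
The largest gradient is in the 9–26 m interval — the pycnocline.

9–26 m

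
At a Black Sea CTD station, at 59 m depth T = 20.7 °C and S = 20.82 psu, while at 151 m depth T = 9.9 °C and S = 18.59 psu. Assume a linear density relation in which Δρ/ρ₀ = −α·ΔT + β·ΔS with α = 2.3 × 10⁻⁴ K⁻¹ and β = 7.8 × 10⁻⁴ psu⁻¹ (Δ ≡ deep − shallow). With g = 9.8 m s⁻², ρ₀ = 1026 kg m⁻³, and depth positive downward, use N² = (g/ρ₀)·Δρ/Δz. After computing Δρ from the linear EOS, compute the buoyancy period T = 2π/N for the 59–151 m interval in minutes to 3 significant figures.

11.8 min

ΔT = -10.8 K, ΔS = -2.23 psu (deep − shallow).
Δρ/ρ₀ = −αΔT + βΔS = 2.484 × 10⁻³ − 1.7394 × 10⁻³ = 7.446 × 10⁻⁴, so Δρ ≈ 0.7640 kg m⁻³.
N² = (g/ρ₀)·Δρ/Δz = g·(Δρ/ρ₀)/Δz = 9.8 × 7.446 × 10⁻⁴ / 92 = 7.9316 × 10⁻⁵ s⁻².
N = √(7.9316 × 10⁻⁵) = 8.9060 × 10⁻³ rad s⁻¹ → T = 2π/N = 705.50 s = 11.758 min ≈ 11.8 min.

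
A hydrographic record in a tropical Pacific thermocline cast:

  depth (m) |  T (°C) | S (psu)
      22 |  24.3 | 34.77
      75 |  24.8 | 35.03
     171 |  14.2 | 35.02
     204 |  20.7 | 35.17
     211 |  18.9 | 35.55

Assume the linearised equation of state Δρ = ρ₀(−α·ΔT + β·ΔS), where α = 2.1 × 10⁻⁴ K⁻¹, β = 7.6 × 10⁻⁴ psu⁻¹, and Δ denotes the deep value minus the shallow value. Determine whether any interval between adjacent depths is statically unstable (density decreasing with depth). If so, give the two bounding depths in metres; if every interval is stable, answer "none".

Evaluate Δρ/ρ₀ = −αΔT + βΔS across each adjacent pair:
  22–75 m: −αΔT+βΔS = −(2.1 × 10⁻⁴)(+0.5)+(7.6 × 10⁻⁴)(+0.26) = 9.3 × 10⁻⁵ → stable
  75–171 m: −αΔT+βΔS = −(2.1 × 10⁻⁴)(-10.6)+(7.6 × 10⁻⁴)(-0.01) = 2.2 × 10⁻³ → stable
  171–204 m: −αΔT+βΔS = −(2.1 × 10⁻⁴)(+6.5)+(7.6 × 10⁻⁴)(+0.15) = -1.3 × 10⁻³ → UNSTABLE
  204–211 m: −αΔT+βΔS = −(2.1 × 10⁻⁴)(-1.8)+(7.6 × 10⁻⁴)(+0.38) = 6.7 × 10⁻⁴ → stable
The 171–204 m interval has Δρ < 0: lighter water underlies denser water.

171–204 m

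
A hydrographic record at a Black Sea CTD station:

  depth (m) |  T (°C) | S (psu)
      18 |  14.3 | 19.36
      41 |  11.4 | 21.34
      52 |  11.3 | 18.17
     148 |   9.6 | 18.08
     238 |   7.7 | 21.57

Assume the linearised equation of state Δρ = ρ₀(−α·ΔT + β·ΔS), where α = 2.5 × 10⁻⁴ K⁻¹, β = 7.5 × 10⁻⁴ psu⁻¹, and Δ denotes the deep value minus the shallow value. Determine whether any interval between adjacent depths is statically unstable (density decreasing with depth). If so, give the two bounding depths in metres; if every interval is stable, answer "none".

41–52 m

Evaluate Δρ/ρ₀ = −αΔT + βΔS across each adjacent pair:
  18–41 m: −αΔT+βΔS = −(2.5 × 10⁻⁴)(-2.9)+(7.5 × 10⁻⁴)(+1.98) = 2.2 × 10⁻³ → stable
  41–52 m: −αΔT+βΔS = −(2.5 × 10⁻⁴)(-0.1)+(7.5 × 10⁻⁴)(-3.17) = -2.4 × 10⁻³ → UNSTABLE
  52–148 m: −αΔT+βΔS = −(2.5 × 10⁻⁴)(-1.7)+(7.5 × 10⁻⁴)(-0.09) = 3.6 × 10⁻⁴ → stable
  148–238 m: −αΔT+βΔS = −(2.5 × 10⁻⁴)(-1.9)+(7.5 × 10⁻⁴)(+3.49) = 3.1 × 10⁻³ → stable
The 41–52 m interval has Δρ < 0: lighter water underlies denser water.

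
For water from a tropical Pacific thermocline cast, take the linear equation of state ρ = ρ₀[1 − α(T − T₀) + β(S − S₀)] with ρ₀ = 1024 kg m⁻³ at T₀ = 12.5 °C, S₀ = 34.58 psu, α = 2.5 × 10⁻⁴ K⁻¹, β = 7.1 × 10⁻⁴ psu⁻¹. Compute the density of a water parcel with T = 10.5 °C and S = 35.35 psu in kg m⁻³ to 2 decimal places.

1025.07 kg m⁻³

T − T₀ = -2.0 K, S − S₀ = +0.77 psu.
Bracket = 1 − α·(-2.0) + β·(+0.77) = 1 + (1.0467 × 10⁻³) = 1.0010467.
ρ = 1024 × 1.0010467 = 1025.07 kg m⁻³.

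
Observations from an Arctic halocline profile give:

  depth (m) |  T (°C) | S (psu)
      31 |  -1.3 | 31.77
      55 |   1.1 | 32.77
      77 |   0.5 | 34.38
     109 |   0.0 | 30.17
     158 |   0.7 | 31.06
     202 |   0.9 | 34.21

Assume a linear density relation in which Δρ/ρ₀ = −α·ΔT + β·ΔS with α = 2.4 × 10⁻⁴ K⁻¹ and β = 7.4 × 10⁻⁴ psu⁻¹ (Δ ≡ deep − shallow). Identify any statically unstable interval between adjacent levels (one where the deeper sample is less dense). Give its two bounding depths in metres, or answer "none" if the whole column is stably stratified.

77–109 m

Evaluate Δρ/ρ₀ = −αΔT + βΔS across each adjacent pair:
  31–55 m: −αΔT+βΔS = −(2.4 × 10⁻⁴)(+2.4)+(7.4 × 10⁻⁴)(+1.00) = 1.6 × 10⁻⁴ → stable
  55–77 m: −αΔT+βΔS = −(2.4 × 10⁻⁴)(-0.6)+(7.4 × 10⁻⁴)(+1.61) = 1.3 × 10⁻³ → stable
  77–109 m: −αΔT+βΔS = −(2.4 × 10⁻⁴)(-0.5)+(7.4 × 10⁻⁴)(-4.21) = -3.0 × 10⁻³ → UNSTABLE
  109–158 m: −αΔT+βΔS = −(2.4 × 10⁻⁴)(+0.7)+(7.4 × 10⁻⁴)(+0.89) = 4.9 × 10⁻⁴ → stable
  158–202 m: −αΔT+βΔS = −(2.4 × 10⁻⁴)(+0.2)+(7.4 × 10⁻⁴)(+3.15) = 2.3 × 10⁻³ → stable
The 77–109 m interval has Δρ < 0: lighter water underlies denser water.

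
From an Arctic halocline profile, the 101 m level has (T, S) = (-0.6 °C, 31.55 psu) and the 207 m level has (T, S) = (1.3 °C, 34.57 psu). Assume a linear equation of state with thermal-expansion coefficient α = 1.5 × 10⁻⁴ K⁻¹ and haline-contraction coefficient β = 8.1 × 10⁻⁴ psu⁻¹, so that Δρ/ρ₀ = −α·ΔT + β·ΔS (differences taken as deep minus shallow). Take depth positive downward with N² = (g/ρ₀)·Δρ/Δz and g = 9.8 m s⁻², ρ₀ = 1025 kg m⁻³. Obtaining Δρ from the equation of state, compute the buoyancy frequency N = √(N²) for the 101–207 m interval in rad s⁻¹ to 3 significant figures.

ΔT = +1.9 K, ΔS = +3.02 psu (deep − shallow).
Δρ/ρ₀ = −αΔT + βΔS = -2.85 × 10⁻⁴ + 2.4462 × 10⁻³ = 2.1612 × 10⁻³, so Δρ ≈ 2.215 kg m⁻³.
N² = (g/ρ₀)·Δρ/Δz = g·(Δρ/ρ₀)/Δz = 9.8 × 2.1612 × 10⁻³ / 106 = 1.9981 × 10⁻⁴ s⁻².
N = √(1.9981 × 10⁻⁴) = 0.014135 rad s⁻¹ ≈ 0.0141 rad s⁻¹.

0.0141 rad s⁻¹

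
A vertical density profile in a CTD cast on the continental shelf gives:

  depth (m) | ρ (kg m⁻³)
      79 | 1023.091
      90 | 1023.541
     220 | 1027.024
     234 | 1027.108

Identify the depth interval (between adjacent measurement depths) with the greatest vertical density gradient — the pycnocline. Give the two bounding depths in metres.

79–90 m

Compute the density gradient over each adjacent pair:
  79–90 m: Δρ/Δz = 0.450/11 = 0.041 kg m⁻⁴
  90–220 m: Δρ/Δz = 3.483/130 = 0.027 kg m⁻⁴
  220–234 m: Δρ/Δz = 0.084/14 = 6.0 × 10⁻³ kg m⁻⁴
The largest gradient is in the 79–90 m interval — the pycnocline.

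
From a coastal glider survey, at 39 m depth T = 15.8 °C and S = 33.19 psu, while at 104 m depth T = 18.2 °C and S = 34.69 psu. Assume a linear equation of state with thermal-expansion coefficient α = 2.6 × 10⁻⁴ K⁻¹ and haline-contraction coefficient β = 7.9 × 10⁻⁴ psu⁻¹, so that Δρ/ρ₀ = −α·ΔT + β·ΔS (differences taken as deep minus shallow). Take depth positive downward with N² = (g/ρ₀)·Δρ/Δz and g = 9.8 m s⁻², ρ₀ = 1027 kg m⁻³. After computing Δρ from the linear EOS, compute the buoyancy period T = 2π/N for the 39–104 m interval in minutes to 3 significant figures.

ΔT = +2.4 K, ΔS = +1.50 psu (deep − shallow).
Δρ/ρ₀ = −αΔT + βΔS = -6.24 × 10⁻⁴ + 1.185 × 10⁻³ = 5.61 × 10⁻⁴, so Δρ ≈ 0.5761 kg m⁻³.
N² = (g/ρ₀)·Δρ/Δz = g·(Δρ/ρ₀)/Δz = 9.8 × 5.61 × 10⁻⁴ / 65 = 8.4582 × 10⁻⁵ s⁻².
N = √(8.4582 × 10⁻⁵) = 9.1968 × 10⁻³ rad s⁻¹ → T = 2π/N = 683.19 s = 11.387 min ≈ 11.4 min.

11.4 min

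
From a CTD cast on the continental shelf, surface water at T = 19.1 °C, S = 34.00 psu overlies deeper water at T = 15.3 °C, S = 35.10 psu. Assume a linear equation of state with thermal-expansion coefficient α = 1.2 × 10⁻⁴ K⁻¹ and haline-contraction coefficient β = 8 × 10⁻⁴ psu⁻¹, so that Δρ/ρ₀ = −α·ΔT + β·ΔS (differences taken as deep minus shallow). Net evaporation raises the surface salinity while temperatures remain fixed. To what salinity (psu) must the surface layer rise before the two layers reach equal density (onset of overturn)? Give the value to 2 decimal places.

Neutral buoyancy requires −α(T_deep − T_surf) + β(S_deep − S_surf′) = 0.
S_surf′ = S_deep − (α/β)·ΔT = 35.10 − (1.2 × 10⁻⁴/8 × 10⁻⁴)·(-3.8) = 35.6700 psu.
Increase required: 35.6700 − 34.00 = 1.6700 psu.

35.67 psu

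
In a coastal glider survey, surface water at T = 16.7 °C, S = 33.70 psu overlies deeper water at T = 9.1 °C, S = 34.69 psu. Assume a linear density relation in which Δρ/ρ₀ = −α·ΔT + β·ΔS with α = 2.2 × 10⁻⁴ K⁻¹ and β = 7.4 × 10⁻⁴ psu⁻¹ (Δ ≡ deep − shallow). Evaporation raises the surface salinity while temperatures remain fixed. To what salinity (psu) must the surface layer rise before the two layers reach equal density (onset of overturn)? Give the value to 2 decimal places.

36.95 psu

Neutral buoyancy requires −α(T_deep − T_surf) + β(S_deep − S_surf′) = 0.
S_surf′ = S_deep − (α/β)·ΔT = 34.69 − (2.2 × 10⁻⁴/7.4 × 10⁻⁴)·(-7.6) = 36.9495 psu.
Increase required: 36.9495 − 33.70 = 3.2495 psu.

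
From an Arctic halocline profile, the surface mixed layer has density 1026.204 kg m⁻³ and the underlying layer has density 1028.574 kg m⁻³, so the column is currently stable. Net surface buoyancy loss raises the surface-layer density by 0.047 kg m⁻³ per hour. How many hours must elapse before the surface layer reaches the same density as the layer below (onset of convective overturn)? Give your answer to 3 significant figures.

Density deficit of the surface layer: 1028.574 − 1026.204 = 2.37 kg m⁻³.
Required change = 2.37 / 0.047 = 50.4 hours.

50.4 hours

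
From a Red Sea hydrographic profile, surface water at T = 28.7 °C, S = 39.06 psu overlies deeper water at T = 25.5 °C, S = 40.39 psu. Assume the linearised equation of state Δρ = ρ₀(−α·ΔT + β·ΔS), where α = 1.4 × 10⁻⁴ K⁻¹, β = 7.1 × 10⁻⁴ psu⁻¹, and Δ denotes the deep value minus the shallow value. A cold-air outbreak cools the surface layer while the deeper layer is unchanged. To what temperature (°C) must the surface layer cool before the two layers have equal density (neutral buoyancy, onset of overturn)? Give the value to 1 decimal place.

Neutral buoyancy requires Δρ = 0, i.e. −α(T_deep − T_surf′) + β(S_deep − S_surf) = 0.
T_surf′ = T_deep − (β/α)·ΔS = 25.5 − (7.1 × 10⁻⁴/1.4 × 10⁻⁴)·(+1.33) = 18.755 °C.
Cooling required: 28.7 − (18.755) = 9.945 °C.

18.8 °C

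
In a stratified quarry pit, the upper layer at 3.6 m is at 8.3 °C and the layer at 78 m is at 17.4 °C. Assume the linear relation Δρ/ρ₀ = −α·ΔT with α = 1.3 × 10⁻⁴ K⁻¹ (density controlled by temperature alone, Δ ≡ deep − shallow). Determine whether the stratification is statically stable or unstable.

ΔT = 17.4 − 8.3 = +9.1 K, so Δρ/ρ₀ = −αΔT = -1.183 × 10⁻³.
Δρ/ρ₀ < 0, so Δρ < 0: deeper water is lighter → statically unstable; the column would overturn.

unstable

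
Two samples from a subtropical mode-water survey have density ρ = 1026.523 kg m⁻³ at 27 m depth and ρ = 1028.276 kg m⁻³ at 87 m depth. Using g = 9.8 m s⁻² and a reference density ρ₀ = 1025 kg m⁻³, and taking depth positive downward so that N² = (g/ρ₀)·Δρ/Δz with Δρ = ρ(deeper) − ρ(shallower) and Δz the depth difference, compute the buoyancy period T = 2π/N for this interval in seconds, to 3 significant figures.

Δρ = 1028.276 − 1026.523 = 1.753 kg m⁻³ over Δz = 87 − 27 = 60 m.
N² = (9.8/1025) × (1.753/60) = 2.7934 × 10⁻⁴ s⁻².
N = √(2.7934 × 10⁻⁴) = 0.016713 rad s⁻¹, so T = 2π/N = 375.95 s ≈ 376 s.

376 s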